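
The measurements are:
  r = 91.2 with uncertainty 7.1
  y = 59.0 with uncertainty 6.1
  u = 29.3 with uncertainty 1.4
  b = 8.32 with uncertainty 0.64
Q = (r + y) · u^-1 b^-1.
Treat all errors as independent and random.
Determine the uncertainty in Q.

0.0677

Let w = r + y = 150. δw = √(δr² + δy²) = √(50.4 + 37.2) = 9.36, so δw/w = 0.0623.
Q is then a monomial in w, u, b:
δQ/Q = √((δw/w)² + (-1·δu/u)² + (-1·δb/b)²) = √(0.00388 + 0.00228 + 0.00592) = 0.110
Q = 0.616, so δQ = 0.110 × 0.616 = 0.0677.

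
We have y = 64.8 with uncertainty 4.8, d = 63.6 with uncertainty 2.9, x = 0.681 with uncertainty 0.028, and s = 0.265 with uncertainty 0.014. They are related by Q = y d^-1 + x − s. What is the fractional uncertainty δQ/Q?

Let p = y·d^-1 = 1.02. δp/p = √((1·δy/y)² + (-1·δd/d)²) = √(0.00549 + 0.00208) = 0.0870, so δp = 0.0886.
Q = p + x − s: δQ = √(δp² + δx² + δs²) = √(0.00785 + 0.000784 + 0.000196) = 0.0940
Q = 1.43, so δQ/Q = 0.0940/1.43 = 0.0655.

0.0655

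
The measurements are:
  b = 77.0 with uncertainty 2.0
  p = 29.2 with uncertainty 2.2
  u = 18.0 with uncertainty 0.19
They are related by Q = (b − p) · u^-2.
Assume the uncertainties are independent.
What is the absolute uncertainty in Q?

0.00969

Let w = b − p = 47.8. δw = √(δb² + δp²) = √(4.00 + 4.84) = 2.97, so δw/w = 0.0622.
Q is then a monomial in w, u:
δQ/Q = √((δw/w)² + (-2·δu/u)²) = √(0.00387 + 0.000446) = 0.0657
Q = 0.148, so δQ = 0.0657 × 0.148 = 0.00969.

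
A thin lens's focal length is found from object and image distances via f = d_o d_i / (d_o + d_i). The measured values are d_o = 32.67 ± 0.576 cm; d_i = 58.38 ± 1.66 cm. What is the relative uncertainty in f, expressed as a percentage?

1.52%

∂f/∂d_o = (d_i/(d_o+d_i))² = 0.411;  ∂f/∂d_i = (d_o/(d_o+d_i))² = 0.129
δf = √((∂f/∂d_o · δd_o)² + (∂f/∂d_i · δd_i)²) = √(0.0561 + 0.0457) = 0.319 cm
f = 20.95 cm, so δf/f = 0.319/20.95 = 0.0152.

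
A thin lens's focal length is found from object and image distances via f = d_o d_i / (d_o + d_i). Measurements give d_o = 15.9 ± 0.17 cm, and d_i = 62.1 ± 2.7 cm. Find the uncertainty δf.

∂f/∂d_o = (d_i/(d_o+d_i))² = 0.634;  ∂f/∂d_i = (d_o/(d_o+d_i))² = 0.0416
δf = √((∂f/∂d_o · δd_o)² + (∂f/∂d_i · δd_i)²) = √(0.0116 + 0.0126) = 0.156 cm

0.156 cm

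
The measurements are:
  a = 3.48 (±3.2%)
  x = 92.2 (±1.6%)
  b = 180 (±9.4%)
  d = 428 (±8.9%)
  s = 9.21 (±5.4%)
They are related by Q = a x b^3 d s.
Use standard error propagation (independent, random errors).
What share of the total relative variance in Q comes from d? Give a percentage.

(δQ/Q)² = (1·δa/a)² + (1·δx/x)² + (3·δb/b)² + (1·δd/d)² + (1·δs/s)²
  a term: (1×0.0320)² = 0.00102
  x term: (1×0.0160)² = 0.000256
  b term: (3×0.0940)² = 0.0795
  d term: (1×0.0890)² = 0.00792
  s term: (1×0.0540)² = 0.00292
Total = 0.0916. Share from d = 0.00792/0.0916 = 0.0864.

8.64%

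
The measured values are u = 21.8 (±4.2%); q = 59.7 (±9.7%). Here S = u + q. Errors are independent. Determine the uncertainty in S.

5.86

Sums and differences: (δS)² = Σ (cᵢ δxᵢ)².
  (δu)² = 0.838;  (δq)² = 33.5
δS = √(34.4) = 5.86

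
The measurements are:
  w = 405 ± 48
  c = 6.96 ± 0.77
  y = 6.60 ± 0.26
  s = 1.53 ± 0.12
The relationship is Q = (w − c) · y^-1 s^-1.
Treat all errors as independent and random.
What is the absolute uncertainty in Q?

Let u = w − c = 398. δu = √(δw² + δc²) = √(2300 + 0.593) = 48.0, so δu/u = 0.121.
Q is then a monomial in u, y, s:
δQ/Q = √((δu/u)² + (-1·δy/y)² + (-1·δs/s)²) = √(0.0145 + 0.00155 + 0.00615) = 0.149
Q = 39.4, so δQ = 0.149 × 39.4 = 5.88.

5.88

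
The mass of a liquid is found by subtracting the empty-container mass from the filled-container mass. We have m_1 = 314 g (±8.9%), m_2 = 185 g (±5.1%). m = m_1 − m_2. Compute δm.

m is a linear combination, so absolute uncertainties add in quadrature:
  (δm_1)² = 781;  (δm_2)² = 89.0
δm = √(870) = 29.5 g

29.5 g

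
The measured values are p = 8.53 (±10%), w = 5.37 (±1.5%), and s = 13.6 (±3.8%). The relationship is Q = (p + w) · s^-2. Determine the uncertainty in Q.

0.00735

Let u = p + w = 13.9. δu = √(δp² + δw²) = √(0.728 + 0.00649) = 0.857, so δu/u = 0.0616.
Q is then a monomial in u, s:
δQ/Q = √((δu/u)² + (-2·δs/s)²) = √(0.00380 + 0.00578) = 0.0979
Q = 0.0752, so δQ = 0.0979 × 0.0752 = 0.00735.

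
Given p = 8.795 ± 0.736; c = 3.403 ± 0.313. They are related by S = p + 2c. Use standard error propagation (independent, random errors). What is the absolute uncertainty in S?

0.966

Sums and differences: (δS)² = Σ (cᵢ δxᵢ)².
  (δp)² = 0.542;  (2·δc)² = 0.392
δS = √(0.934) = 0.966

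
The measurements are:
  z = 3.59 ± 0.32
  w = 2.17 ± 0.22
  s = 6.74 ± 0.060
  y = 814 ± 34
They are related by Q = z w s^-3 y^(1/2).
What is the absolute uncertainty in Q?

0.101

Relative error in a monomial: (δQ/Q)² = Σ (nᵢ · δxᵢ/xᵢ)².
  (1·δz/z)² = (1×0.0891)² = 0.00795;  (1·δw/w)² = (1×0.101)² = 0.0103;  (-3·δs/s)² = (-3×0.00890)² = 0.000713;  (½·δy/y)² = (0.5×0.0418)² = 0.000436
δQ/Q = √(0.0194) = 0.139
Q = 0.726, so δQ = 0.139 × 0.726 = 0.101.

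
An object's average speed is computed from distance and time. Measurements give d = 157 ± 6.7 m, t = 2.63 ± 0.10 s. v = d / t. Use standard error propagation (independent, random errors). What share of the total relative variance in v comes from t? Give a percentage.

44.3%

(δv/v)² = (1·δd/d)² + (-1·δt/t)²
  d term: (1×0.0427)² = 0.00182
  t term: (-1×0.0380)² = 0.00145
Total = 0.00327. Share from t = 0.00145/0.00327 = 0.443.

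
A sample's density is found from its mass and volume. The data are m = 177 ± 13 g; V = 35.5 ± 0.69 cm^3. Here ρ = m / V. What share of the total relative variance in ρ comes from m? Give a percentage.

93.5%

(δρ/ρ)² = (1·δm/m)² + (-1·δV/V)²
  m term: (1×0.0734)² = 0.00539
  V term: (-1×0.0194)² = 0.000378
Total = 0.00577. Share from m = 0.00539/0.00577 = 0.935.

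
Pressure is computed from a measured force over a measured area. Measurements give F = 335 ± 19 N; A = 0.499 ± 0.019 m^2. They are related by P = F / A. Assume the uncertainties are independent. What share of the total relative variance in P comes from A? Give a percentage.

31.1%

(δP/P)² = (1·δF/F)² + (-1·δA/A)²
  F term: (1×0.0567)² = 0.00322
  A term: (-1×0.0381)² = 0.00145
Total = 0.00467. Share from A = 0.00145/0.00467 = 0.311.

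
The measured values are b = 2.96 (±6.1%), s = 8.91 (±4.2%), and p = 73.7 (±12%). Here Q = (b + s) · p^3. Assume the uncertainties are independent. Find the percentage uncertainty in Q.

36.2%

Let u = b + s = 11.9. δu = √(δb² + δs²) = √(0.0326 + 0.140) = 0.416, so δu/u = 0.0350.
Q is then a monomial in u, p:
δQ/Q = √((δu/u)² + (3·δp/p)²) = √(0.00123 + 0.130) = 0.362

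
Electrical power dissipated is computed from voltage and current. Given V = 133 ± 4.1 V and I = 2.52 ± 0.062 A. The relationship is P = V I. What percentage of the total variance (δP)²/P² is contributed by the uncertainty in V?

61.1%

(δP/P)² = (1·δV/V)² + (1·δI/I)²
  V term: (1×0.0308)² = 0.000950
  I term: (1×0.0246)² = 0.000605
Total = 0.00156. Share from V = 0.000950/0.00156 = 0.611.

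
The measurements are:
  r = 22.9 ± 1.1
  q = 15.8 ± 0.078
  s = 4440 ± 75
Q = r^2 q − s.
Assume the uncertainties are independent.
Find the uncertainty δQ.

Let p = r^2·q = 8290. δp/p = √((2·δr/r)² + (1·δq/q)²) = √(0.00923 + 2.44e-05) = 0.0962, so δp = 797.
Q = p − s: δQ = √(δp² + δs²) = √(6.35e+05 + 5620) = 801

801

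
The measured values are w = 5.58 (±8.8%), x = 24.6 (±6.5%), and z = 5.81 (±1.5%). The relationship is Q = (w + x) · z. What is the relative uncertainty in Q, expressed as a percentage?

Let u = w + x = 30.2. δu = √(δw² + δx²) = √(0.241 + 2.56) = 1.67, so δu/u = 0.0554.
Q is then a monomial in u, z:
δQ/Q = √((δu/u)² + (1·δz/z)²) = √(0.00307 + 0.000225) = 0.0574

5.74%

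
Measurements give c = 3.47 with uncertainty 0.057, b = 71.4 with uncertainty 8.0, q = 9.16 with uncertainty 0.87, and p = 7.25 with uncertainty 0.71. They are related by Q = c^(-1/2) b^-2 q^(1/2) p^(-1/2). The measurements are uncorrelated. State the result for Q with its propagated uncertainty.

Relative error in a monomial: (δQ/Q)² = Σ (nᵢ · δxᵢ/xᵢ)².
  (−½·δc/c)² = (-0.5×0.0164)² = 6.75e-05;  (-2·δb/b)² = (-2×0.112)² = 0.0502;  (½·δq/q)² = (0.5×0.0950)² = 0.00226;  (−½·δp/p)² = (-0.5×0.0979)² = 0.00240
δQ/Q = √(0.0549) = 0.234
Q = 0.000118, so δQ = 0.234 × 0.000118 = 2.77e-05.

(1.18 ± 0.277) × 10^-4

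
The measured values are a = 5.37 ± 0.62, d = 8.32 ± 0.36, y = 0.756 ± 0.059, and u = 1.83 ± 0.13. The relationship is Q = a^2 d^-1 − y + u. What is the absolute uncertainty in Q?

0.827

Let p = a^2·d^-1 = 3.47. δp/p = √((2·δa/a)² + (-1·δd/d)²) = √(0.0533 + 0.00187) = 0.235, so δp = 0.814.
Q = p − y + u: δQ = √(δp² + δy² + δu²) = √(0.663 + 0.00348 + 0.0169) = 0.827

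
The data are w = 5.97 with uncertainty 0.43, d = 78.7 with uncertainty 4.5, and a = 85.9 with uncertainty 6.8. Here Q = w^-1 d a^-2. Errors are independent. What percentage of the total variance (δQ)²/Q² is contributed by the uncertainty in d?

9.75%

(δQ/Q)² = (-1·δw/w)² + (1·δd/d)² + (-2·δa/a)²
  w term: (-1×0.0720)² = 0.00519
  d term: (1×0.0572)² = 0.00327
  a term: (-2×0.0792)² = 0.0251
Total = 0.0335. Share from d = 0.00327/0.0335 = 0.0975.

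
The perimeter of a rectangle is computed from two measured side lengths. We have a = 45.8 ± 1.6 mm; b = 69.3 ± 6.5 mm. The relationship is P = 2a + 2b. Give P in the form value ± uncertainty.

230 ± 13.4 mm

Each term contributes (cᵢ δxᵢ)² to (δP)²:
  (2·δa)² = 10.2;  (2·δb)² = 169
δP = √(179) = 13.4 mm
P = 230 mm.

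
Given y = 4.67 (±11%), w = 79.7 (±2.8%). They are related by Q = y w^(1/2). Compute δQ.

For a monomial Q ∝ y, w^(1/2), fractional errors add in quadrature:
  (1·δy/y)² = (1×0.110)² = 0.0121;  (½·δw/w)² = (0.5×0.0280)² = 0.000196
δQ/Q = √(0.0123) = 0.111
Q = 41.7, so δQ = 0.111 × 41.7 = 4.62.

4.62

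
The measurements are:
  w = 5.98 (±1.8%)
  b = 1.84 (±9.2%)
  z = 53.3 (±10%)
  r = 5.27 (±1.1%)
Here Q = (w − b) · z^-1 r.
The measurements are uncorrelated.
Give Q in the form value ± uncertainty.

Let u = w − b = 4.14. δu = √(δw² + δb²) = √(0.0116 + 0.0287) = 0.201, so δu/u = 0.0485.
Q is then a monomial in u, z, r:
δQ/Q = √((δu/u)² + (-1·δz/z)² + (1·δr/r)²) = √(0.00235 + 0.0100 + 0.000121) = 0.112
Q = 0.409, so δQ = 0.112 × 0.409 = 0.0457.

0.409 ± 0.0457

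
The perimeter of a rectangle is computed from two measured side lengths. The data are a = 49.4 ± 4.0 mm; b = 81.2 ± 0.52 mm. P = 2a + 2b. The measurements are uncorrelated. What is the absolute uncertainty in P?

8.07 mm

Each term contributes (cᵢ δxᵢ)² to (δP)²:
  (2·δa)² = 64.0;  (2·δb)² = 1.08
δP = √(65.1) = 8.07 mm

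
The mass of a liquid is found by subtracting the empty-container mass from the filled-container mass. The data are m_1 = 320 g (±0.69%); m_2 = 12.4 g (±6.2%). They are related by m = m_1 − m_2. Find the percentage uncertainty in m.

Sums and differences: (δm)² = Σ (cᵢ δxᵢ)².
  (δm_1)² = 4.88;  (δm_2)² = 0.591
δm = √(5.47) = 2.34 g
m = 308 g, so δm/m = 2.34/308 = 0.00760.

0.760%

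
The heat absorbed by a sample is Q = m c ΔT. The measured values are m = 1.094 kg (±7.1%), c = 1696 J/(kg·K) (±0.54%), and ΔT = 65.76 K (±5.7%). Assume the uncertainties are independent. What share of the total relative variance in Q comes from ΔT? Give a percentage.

(δQ/Q)² = (1·δm/m)² + (1·δc/c)² + (1·δΔT/ΔT)²
  m term: (1×0.0710)² = 0.00504
  c term: (1×0.00540)² = 2.92e-05
  ΔT term: (1×0.0570)² = 0.00325
Total = 0.00832. Share from ΔT = 0.00325/0.00832 = 0.391.

39.1%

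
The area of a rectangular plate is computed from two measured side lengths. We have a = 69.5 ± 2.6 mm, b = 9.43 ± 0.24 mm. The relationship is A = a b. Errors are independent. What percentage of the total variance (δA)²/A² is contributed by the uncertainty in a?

(δA/A)² = (1·δa/a)² + (1·δb/b)²
  a term: (1×0.0374)² = 0.00140
  b term: (1×0.0255)² = 0.000648
Total = 0.00205. Share from a = 0.00140/0.00205 = 0.684.

68.4%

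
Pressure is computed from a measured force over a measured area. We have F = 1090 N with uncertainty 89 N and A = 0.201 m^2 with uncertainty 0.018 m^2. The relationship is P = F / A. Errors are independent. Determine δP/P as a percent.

12.1%

Products/powers → add relative errors in quadrature, weighted by exponent:
  (1·δF/F)² = (1×0.0817)² = 0.00667;  (-1·δA/A)² = (-1×0.0896)² = 0.00802
δP/P = √(0.0147) = 0.121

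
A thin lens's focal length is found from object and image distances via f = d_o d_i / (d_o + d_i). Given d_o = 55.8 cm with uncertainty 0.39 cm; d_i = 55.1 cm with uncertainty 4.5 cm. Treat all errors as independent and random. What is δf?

1.14 cm

∂f/∂d_o = (d_i/(d_o+d_i))² = 0.247;  ∂f/∂d_i = (d_o/(d_o+d_i))² = 0.253
δf = √((∂f/∂d_o · δd_o)² + (∂f/∂d_i · δd_i)²) = √(0.00927 + 1.30) = 1.14 cm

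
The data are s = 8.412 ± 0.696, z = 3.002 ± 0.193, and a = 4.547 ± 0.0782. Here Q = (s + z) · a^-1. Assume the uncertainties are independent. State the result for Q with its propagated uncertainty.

Let u = s + z = 11.41. δu = √(δs² + δz²) = √(0.484 + 0.0372) = 0.722, so δu/u = 0.0633.
Q is then a monomial in u, a:
δQ/Q = √((δu/u)² + (-1·δa/a)²) = √(0.00400 + 0.000296) = 0.0656
Q = 2.510, so δQ = 0.0656 × 2.510 = 0.165.

2.510 ± 0.165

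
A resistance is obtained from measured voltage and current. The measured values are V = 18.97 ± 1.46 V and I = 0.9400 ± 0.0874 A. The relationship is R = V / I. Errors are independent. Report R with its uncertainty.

Products/powers → add relative errors in quadrature, weighted by exponent:
  (1·δV/V)² = (1×0.0770)² = 0.00592;  (-1·δI/I)² = (-1×0.0930)² = 0.00865
δR/R = √(0.0146) = 0.121
R = 20.18 Ω, so δR = 0.121 × 20.18 = 2.44 Ω.

20.18 ± 2.44 Ω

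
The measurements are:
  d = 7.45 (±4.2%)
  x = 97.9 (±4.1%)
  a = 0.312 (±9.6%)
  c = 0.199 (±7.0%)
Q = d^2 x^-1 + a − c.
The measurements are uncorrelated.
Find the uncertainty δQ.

Let p = d^2·x^-1 = 0.567. δp/p = √((2·δd/d)² + (-1·δx/x)²) = √(0.00706 + 0.00168) = 0.0935, so δp = 0.0530.
Q = p + a − c: δQ = √(δp² + δa² + δc²) = √(0.00281 + 0.000897 + 0.000194) = 0.0624

0.0624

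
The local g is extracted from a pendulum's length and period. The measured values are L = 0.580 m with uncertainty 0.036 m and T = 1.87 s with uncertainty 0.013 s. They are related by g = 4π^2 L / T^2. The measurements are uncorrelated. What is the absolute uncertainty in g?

Since g is a product/quotient, work with relative uncertainties:
  (1·δL/L)² = (1×0.0621)² = 0.00385;  (-2·δT/T)² = (-2×0.00695)² = 0.000193
δg/g = √(0.00405) = 0.0636
g = 6.55 m/s^2, so δg = 0.0636 × 6.55 = 0.416 m/s^2.

0.416 m/s^2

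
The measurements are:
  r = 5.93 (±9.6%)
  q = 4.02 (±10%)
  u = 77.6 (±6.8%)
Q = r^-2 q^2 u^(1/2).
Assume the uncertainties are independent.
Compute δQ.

1.13

For a monomial Q ∝ r^-2, q^2, u^(1/2), fractional errors add in quadrature:
  (-2·δr/r)² = (-2×0.0960)² = 0.0369;  (2·δq/q)² = (2×0.100)² = 0.0400;  (½·δu/u)² = (0.5×0.0680)² = 0.00116
δQ/Q = √(0.0780) = 0.279
Q = 4.05, so δQ = 0.279 × 4.05 = 1.13.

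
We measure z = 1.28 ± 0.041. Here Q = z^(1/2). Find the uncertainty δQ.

Since Q is a product/quotient, work with relative uncertainties:
  (½·δz/z)² = (0.5×0.0320)² = 0.000257
δQ/Q = √(0.000257) = 0.0160
Q = 1.13, so δQ = 0.0160 × 1.13 = 0.0181.

0.0181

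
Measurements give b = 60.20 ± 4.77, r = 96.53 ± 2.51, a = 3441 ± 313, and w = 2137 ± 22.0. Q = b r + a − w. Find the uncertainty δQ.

Let p = b·r = 5811. δp/p = √((1·δb/b)² + (1·δr/r)²) = √(0.00628 + 0.000676) = 0.0834, so δp = 485.
Q = p + a − w: δQ = √(δp² + δa² + δw²) = √(2.35e+05 + 98000 + 484) = 577

577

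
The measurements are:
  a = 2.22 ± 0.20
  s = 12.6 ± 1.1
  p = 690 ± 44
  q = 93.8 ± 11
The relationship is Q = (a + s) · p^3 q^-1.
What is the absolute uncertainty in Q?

Let u = a + s = 14.8. δu = √(δa² + δs²) = √(0.0400 + 1.21) = 1.12, so δu/u = 0.0754.
Q is then a monomial in u, p, q:
δQ/Q = √((δu/u)² + (3·δp/p)² + (-1·δq/q)²) = √(0.00569 + 0.0366 + 0.0138) = 0.237
Q = 5.19e+07, so δQ = 0.237 × 5.19e+07 = 1.23e+07.

1.23e+07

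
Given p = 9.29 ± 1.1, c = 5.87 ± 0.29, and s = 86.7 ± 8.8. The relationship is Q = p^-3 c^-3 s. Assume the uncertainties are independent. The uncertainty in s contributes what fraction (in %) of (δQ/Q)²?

(δQ/Q)² = (-3·δp/p)² + (-3·δc/c)² + (1·δs/s)²
  p term: (-3×0.118)² = 0.126
  c term: (-3×0.0494)² = 0.0220
  s term: (1×0.101)² = 0.0103
Total = 0.158. Share from s = 0.0103/0.158 = 0.0650.

6.50%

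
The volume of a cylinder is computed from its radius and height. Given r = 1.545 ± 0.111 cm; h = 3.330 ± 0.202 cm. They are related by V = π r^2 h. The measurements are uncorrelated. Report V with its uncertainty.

24.97 ± 3.89 cm^3

For a monomial V ∝ r^2, h, fractional errors add in quadrature:
  (2·δr/r)² = (2×0.0718)² = 0.0206;  (1·δh/h)² = (1×0.0607)² = 0.00368
δV/V = √(0.0243) = 0.156
V = 24.97 cm^3, so δV = 0.156 × 24.97 = 3.89 cm^3.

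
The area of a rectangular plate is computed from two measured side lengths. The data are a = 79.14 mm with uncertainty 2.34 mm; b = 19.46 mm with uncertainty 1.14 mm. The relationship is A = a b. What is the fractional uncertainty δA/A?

Each factor contributes (exponent × relative error)² to (δA/A)²:
  (1·δa/a)² = (1×0.0296)² = 0.000874;  (1·δb/b)² = (1×0.0586)² = 0.00343
δA/A = √(0.00431) = 0.0656

0.0656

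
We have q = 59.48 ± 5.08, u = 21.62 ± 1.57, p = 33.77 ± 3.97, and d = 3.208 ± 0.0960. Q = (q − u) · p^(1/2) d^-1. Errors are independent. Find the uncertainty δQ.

10.6

Let w = q − u = 37.86. δw = √(δq² + δu²) = √(25.8 + 2.46) = 5.32, so δw/w = 0.140.
Q is then a monomial in w, p, d:
δQ/Q = √((δw/w)² + (½·δp/p)² + (-1·δd/d)²) = √(0.0197 + 0.00346 + 0.000896) = 0.155
Q = 68.58, so δQ = 0.155 × 68.58 = 10.6.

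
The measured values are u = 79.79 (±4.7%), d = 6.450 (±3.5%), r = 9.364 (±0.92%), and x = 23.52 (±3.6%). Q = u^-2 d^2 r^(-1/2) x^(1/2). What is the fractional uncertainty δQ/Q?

0.119

Products/powers → add relative errors in quadrature, weighted by exponent:
  (-2·δu/u)² = (-2×0.0470)² = 0.00884;  (2·δd/d)² = (2×0.0350)² = 0.00490;  (−½·δr/r)² = (-0.5×0.00920)² = 2.12e-05;  (½·δx/x)² = (0.5×0.0360)² = 0.000324
δQ/Q = √(0.0141) = 0.119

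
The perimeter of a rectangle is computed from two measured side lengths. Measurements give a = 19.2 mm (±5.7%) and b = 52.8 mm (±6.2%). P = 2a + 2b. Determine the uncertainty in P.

6.90 mm

Each term contributes (cᵢ δxᵢ)² to (δP)²:
  (2·δa)² = 4.79;  (2·δb)² = 42.9
δP = √(47.7) = 6.90 mm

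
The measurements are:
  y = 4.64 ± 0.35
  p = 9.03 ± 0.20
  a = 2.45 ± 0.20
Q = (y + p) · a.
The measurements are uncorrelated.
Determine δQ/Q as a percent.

8.68%

Let u = y + p = 13.7. δu = √(δy² + δp²) = √(0.122 + 0.0400) = 0.403, so δu/u = 0.0295.
Q is then a monomial in u, a:
δQ/Q = √((δu/u)² + (1·δa/a)²) = √(0.000870 + 0.00666) = 0.0868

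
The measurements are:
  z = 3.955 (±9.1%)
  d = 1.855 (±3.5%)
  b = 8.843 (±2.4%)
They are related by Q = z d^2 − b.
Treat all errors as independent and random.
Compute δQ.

Let p = z·d^2 = 13.61. δp/p = √((1·δz/z)² + (2·δd/d)²) = √(0.00828 + 0.00490) = 0.115, so δp = 1.56.
Q = p − b: δQ = √(δp² + δb²) = √(2.44 + 0.0450) = 1.58

1.58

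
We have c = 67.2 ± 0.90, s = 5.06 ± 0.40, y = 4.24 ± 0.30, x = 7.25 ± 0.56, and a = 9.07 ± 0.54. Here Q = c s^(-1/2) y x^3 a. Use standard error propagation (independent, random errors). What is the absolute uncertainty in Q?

Products/powers → add relative errors in quadrature, weighted by exponent:
  (1·δc/c)² = (1×0.0134)² = 0.000179;  (−½·δs/s)² = (-0.5×0.0791)² = 0.00156;  (1·δy/y)² = (1×0.0708)² = 0.00501;  (3·δx/x)² = (3×0.0772)² = 0.0537;  (1·δa/a)² = (1×0.0595)² = 0.00354
δQ/Q = √(0.0640) = 0.253
Q = 4.38e+05, so δQ = 0.253 × 4.38e+05 = 1.11e+05.

1.11e+05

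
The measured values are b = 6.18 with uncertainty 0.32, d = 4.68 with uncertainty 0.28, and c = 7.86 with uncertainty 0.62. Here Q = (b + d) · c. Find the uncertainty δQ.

7.52

Let u = b + d = 10.9. δu = √(δb² + δd²) = √(0.102 + 0.0784) = 0.425, so δu/u = 0.0392.
Q is then a monomial in u, c:
δQ/Q = √((δu/u)² + (1·δc/c)²) = √(0.00153 + 0.00622) = 0.0881
Q = 85.4, so δQ = 0.0881 × 85.4 = 7.52.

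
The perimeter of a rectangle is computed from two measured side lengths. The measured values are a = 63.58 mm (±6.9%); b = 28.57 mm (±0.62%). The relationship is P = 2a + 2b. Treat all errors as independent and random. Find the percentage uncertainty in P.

Each term contributes (cᵢ δxᵢ)² to (δP)²:
  (2·δa)² = 77.0;  (2·δb)² = 0.126
δP = √(77.1) = 8.78 mm
P = 184.3 mm, so δP/P = 8.78/184.3 = 0.0476.

4.76%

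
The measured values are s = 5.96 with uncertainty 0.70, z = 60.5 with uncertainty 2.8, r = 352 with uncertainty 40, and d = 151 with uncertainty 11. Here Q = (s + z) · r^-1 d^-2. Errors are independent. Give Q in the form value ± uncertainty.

(8.28 ± 1.57) × 10^-6

Let u = s + z = 66.5. δu = √(δs² + δz²) = √(0.490 + 7.84) = 2.89, so δu/u = 0.0434.
Q is then a monomial in u, r, d:
δQ/Q = √((δu/u)² + (-1·δr/r)² + (-2·δd/d)²) = √(0.00189 + 0.0129 + 0.0212) = 0.190
Q = 8.28e-06, so δQ = 0.190 × 8.28e-06 = 1.57e-06.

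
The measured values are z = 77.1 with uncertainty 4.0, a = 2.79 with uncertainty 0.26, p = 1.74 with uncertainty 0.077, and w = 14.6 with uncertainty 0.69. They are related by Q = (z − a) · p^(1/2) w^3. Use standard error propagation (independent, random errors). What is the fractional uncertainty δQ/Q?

0.153

Let u = z − a = 74.3. δu = √(δz² + δa²) = √(16.0 + 0.0676) = 4.01, so δu/u = 0.0539.
Q is then a monomial in u, p, w:
δQ/Q = √((δu/u)² + (½·δp/p)² + (3·δw/w)²) = √(0.00291 + 0.000490 + 0.0201) = 0.153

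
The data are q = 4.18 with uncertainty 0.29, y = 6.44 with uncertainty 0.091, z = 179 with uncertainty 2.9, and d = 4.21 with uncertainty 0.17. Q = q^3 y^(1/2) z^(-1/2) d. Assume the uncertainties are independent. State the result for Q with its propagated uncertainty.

58.3 ± 12.4

Q is a product of powers, so relative uncertainties combine in quadrature:
  (3·δq/q)² = (3×0.0694)² = 0.0433;  (½·δy/y)² = (0.5×0.0141)² = 4.99e-05;  (−½·δz/z)² = (-0.5×0.0162)² = 6.56e-05;  (1·δd/d)² = (1×0.0404)² = 0.00163
δQ/Q = √(0.0451) = 0.212
Q = 58.3, so δQ = 0.212 × 58.3 = 12.4.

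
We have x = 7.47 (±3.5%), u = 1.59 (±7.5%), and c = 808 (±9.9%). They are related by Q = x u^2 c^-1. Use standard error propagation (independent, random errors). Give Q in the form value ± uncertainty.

Relative error in a monomial: (δQ/Q)² = Σ (nᵢ · δxᵢ/xᵢ)².
  (1·δx/x)² = (1×0.0350)² = 0.00123;  (2·δu/u)² = (2×0.0750)² = 0.0225;  (-1·δc/c)² = (-1×0.0990)² = 0.00980
δQ/Q = √(0.0335) = 0.183
Q = 0.0234, so δQ = 0.183 × 0.0234 = 0.00428.

0.0234 ± 0.00428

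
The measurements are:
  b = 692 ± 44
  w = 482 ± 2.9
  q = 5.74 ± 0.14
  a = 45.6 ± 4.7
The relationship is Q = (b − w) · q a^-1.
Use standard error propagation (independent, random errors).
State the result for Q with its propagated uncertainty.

Let u = b − w = 210. δu = √(δb² + δw²) = √(1940 + 8.41) = 44.1, so δu/u = 0.210.
Q is then a monomial in u, q, a:
δQ/Q = √((δu/u)² + (1·δq/q)² + (-1·δa/a)²) = √(0.0441 + 0.000595 + 0.0106) = 0.235
Q = 26.4, so δQ = 0.235 × 26.4 = 6.22.

26.4 ± 6.22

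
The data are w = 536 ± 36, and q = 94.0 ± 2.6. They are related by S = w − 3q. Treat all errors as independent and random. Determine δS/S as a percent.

Sums and differences: (δS)² = Σ (cᵢ δxᵢ)².
  (δw)² = 1300;  (3·δq)² = 60.8
δS = √(1360) = 36.8
S = 254, so δS/S = 36.8/254 = 0.145.

14.5%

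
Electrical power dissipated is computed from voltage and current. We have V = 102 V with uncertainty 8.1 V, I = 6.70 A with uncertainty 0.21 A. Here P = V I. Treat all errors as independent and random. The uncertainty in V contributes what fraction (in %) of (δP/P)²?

86.5%

(δP/P)² = (1·δV/V)² + (1·δI/I)²
  V term: (1×0.0794)² = 0.00631
  I term: (1×0.0313)² = 0.000982
Total = 0.00729. Share from V = 0.00631/0.00729 = 0.865.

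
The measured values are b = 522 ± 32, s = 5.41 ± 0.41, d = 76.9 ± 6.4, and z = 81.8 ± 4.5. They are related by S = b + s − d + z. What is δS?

32.9

Sums and differences: (δS)² = Σ (cᵢ δxᵢ)².
  (δb)² = 1020;  (δs)² = 0.168;  (δd)² = 41.0;  (δz)² = 20.2
δS = √(1090) = 32.9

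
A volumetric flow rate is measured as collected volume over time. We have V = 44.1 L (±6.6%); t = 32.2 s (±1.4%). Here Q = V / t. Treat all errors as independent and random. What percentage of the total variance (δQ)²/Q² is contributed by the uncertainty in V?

(δQ/Q)² = (1·δV/V)² + (-1·δt/t)²
  V term: (1×0.0660)² = 0.00436
  t term: (-1×0.0140)² = 0.000196
Total = 0.00455. Share from V = 0.00436/0.00455 = 0.957.

95.7%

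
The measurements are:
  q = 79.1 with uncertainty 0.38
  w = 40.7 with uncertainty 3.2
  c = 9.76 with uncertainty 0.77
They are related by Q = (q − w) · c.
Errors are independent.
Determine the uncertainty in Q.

Let u = q − w = 38.4. δu = √(δq² + δw²) = √(0.144 + 10.2) = 3.22, so δu/u = 0.0839.
Q is then a monomial in u, c:
δQ/Q = √((δu/u)² + (1·δc/c)²) = √(0.00704 + 0.00622) = 0.115
Q = 375, so δQ = 0.115 × 375 = 43.2.

43.2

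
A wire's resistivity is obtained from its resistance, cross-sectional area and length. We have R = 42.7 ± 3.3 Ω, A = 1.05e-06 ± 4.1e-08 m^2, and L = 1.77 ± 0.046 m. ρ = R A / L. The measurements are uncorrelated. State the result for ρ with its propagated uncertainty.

(2.53 ± 0.229) × 10^-5 Ω·m

ρ is a product of powers, so relative uncertainties combine in quadrature:
  (1·δR/R)² = (1×0.0773)² = 0.00597;  (1·δA/A)² = (1×0.0390)² = 0.00152;  (-1·δL/L)² = (-1×0.0260)² = 0.000675
δρ/ρ = √(0.00817) = 0.0904
ρ = 2.53e-05 Ω·m, so δρ = 0.0904 × 2.53e-05 = 2.29e-06 Ω·m.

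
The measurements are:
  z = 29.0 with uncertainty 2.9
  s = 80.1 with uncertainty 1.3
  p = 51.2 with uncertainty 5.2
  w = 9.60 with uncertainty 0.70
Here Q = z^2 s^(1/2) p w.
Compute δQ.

Since Q is a product/quotient, work with relative uncertainties:
  (2·δz/z)² = (2×0.100)² = 0.0400;  (½·δs/s)² = (0.5×0.0162)² = 6.59e-05;  (1·δp/p)² = (1×0.102)² = 0.0103;  (1·δw/w)² = (1×0.0729)² = 0.00532
δQ/Q = √(0.0557) = 0.236
Q = 3.7e+06, so δQ = 0.236 × 3.7e+06 = 8.73e+05.

8.73e+05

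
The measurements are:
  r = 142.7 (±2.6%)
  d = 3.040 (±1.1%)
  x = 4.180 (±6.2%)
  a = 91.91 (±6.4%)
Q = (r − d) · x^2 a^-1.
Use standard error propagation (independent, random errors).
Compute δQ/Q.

Let u = r − d = 139.7. δu = √(δr² + δd²) = √(13.8 + 0.00112) = 3.71, so δu/u = 0.0266.
Q is then a monomial in u, x, a:
δQ/Q = √((δu/u)² + (2·δx/x)² + (-1·δa/a)²) = √(0.000706 + 0.0154 + 0.00410) = 0.142

0.142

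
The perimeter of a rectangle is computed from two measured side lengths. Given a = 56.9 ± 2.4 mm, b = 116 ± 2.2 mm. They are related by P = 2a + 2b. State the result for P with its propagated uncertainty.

346 ± 6.51 mm

Each term contributes (cᵢ δxᵢ)² to (δP)²:
  (2·δa)² = 23.0;  (2·δb)² = 19.4
δP = √(42.4) = 6.51 mm
P = 346 mm.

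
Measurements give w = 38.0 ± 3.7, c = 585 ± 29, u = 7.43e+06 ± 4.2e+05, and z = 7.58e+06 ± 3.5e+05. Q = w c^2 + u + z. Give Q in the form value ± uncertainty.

(2.80 ± 0.189) × 10^7

Let p = w·c^2 = 1.3e+07. δp/p = √((1·δw/w)² + (2·δc/c)²) = √(0.00948 + 0.00983) = 0.139, so δp = 1.81e+06.
Q = p + u + z: δQ = √(δp² + δu² + δz²) = √(3.27e+12 + 1.76e+11 + 1.22e+11) = 1.89e+06
Q = 2.8e+07.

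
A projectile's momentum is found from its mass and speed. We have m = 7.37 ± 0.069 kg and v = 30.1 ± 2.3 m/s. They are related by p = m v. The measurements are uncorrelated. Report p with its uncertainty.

222 ± 17.1 kg·m/s

Since p is a product/quotient, work with relative uncertainties:
  (1·δm/m)² = (1×0.00936)² = 8.77e-05;  (1·δv/v)² = (1×0.0764)² = 0.00584
δp/p = √(0.00593) = 0.0770
p = 222 kg·m/s, so δp = 0.0770 × 222 = 17.1 kg·m/s.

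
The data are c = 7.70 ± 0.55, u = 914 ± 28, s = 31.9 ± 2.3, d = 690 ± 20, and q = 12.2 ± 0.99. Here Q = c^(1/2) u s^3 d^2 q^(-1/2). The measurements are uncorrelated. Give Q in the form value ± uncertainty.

Since Q is a product/quotient, work with relative uncertainties:
  (½·δc/c)² = (0.5×0.0714)² = 0.00128;  (1·δu/u)² = (1×0.0306)² = 0.000938;  (3·δs/s)² = (3×0.0721)² = 0.0468;  (2·δd/d)² = (2×0.0290)² = 0.00336;  (−½·δq/q)² = (-0.5×0.0811)² = 0.00165
δQ/Q = √(0.0540) = 0.232
Q = 1.12e+13, so δQ = 0.232 × 1.12e+13 = 2.61e+12.

(1.12 ± 0.261) × 10^13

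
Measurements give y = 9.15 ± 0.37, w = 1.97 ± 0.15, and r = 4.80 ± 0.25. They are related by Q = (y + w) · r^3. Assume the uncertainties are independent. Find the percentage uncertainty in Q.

16.0%

Let u = y + w = 11.1. δu = √(δy² + δw²) = √(0.137 + 0.0225) = 0.399, so δu/u = 0.0359.
Q is then a monomial in u, r:
δQ/Q = √((δu/u)² + (3·δr/r)²) = √(0.00129 + 0.0244) = 0.160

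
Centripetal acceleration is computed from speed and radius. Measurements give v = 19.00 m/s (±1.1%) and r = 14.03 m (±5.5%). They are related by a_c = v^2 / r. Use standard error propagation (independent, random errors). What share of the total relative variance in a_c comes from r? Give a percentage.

86.2%

(δa_c/a_c)² = (2·δv/v)² + (-1·δr/r)²
  v term: (2×0.0110)² = 0.000484
  r term: (-1×0.0550)² = 0.00302
Total = 0.00351. Share from r = 0.00302/0.00351 = 0.862.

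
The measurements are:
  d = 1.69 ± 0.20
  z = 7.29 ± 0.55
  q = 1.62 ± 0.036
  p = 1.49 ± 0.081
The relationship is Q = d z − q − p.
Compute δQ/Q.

Let w = d·z = 12.3. δw/w = √((1·δd/d)² + (1·δz/z)²) = √(0.0140 + 0.00569) = 0.140, so δw = 1.73.
Q = w − q − p: δQ = √(δw² + δq² + δp²) = √(2.99 + 0.00130 + 0.00656) = 1.73
Q = 9.21, so δQ/Q = 1.73/9.21 = 0.188.

0.188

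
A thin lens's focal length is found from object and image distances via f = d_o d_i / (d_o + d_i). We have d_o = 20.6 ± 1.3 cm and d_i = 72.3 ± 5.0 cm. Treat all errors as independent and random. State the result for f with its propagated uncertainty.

∂f/∂d_o = (d_i/(d_o+d_i))² = 0.606;  ∂f/∂d_i = (d_o/(d_o+d_i))² = 0.0492
δf = √((∂f/∂d_o · δd_o)² + (∂f/∂d_i · δd_i)²) = √(0.620 + 0.0604) = 0.825 cm
f = 16.0 cm.

16.0 ± 0.825 cm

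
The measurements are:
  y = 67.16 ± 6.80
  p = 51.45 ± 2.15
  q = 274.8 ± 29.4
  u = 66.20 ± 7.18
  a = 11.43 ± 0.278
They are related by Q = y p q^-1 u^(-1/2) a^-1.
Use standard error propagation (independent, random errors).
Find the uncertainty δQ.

0.0222

Since Q is a product/quotient, work with relative uncertainties:
  (1·δy/y)² = (1×0.101)² = 0.0103;  (1·δp/p)² = (1×0.0418)² = 0.00175;  (-1·δq/q)² = (-1×0.107)² = 0.0114;  (−½·δu/u)² = (-0.5×0.108)² = 0.00294;  (-1·δa/a)² = (-1×0.0243)² = 0.000592
δQ/Q = √(0.0270) = 0.164
Q = 0.1352, so δQ = 0.164 × 0.1352 = 0.0222.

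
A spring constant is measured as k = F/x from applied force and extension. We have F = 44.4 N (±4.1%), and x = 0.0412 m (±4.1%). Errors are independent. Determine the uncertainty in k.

62.5 N/m

Each factor contributes (exponent × relative error)² to (δk/k)²:
  (1·δF/F)² = (1×0.0410)² = 0.00168;  (-1·δx/x)² = (-1×0.0410)² = 0.00168
δk/k = √(0.00336) = 0.0580
k = 1080 N/m, so δk = 0.0580 × 1080 = 62.5 N/m.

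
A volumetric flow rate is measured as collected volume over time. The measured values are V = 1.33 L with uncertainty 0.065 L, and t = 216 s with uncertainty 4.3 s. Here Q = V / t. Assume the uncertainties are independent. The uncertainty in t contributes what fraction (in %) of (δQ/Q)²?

(δQ/Q)² = (1·δV/V)² + (-1·δt/t)²
  V term: (1×0.0489)² = 0.00239
  t term: (-1×0.0199)² = 0.000396
Total = 0.00278. Share from t = 0.000396/0.00278 = 0.142.

14.2%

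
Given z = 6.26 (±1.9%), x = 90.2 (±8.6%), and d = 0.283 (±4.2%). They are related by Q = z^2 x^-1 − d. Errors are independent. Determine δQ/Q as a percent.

Let p = z^2·x^-1 = 0.434. δp/p = √((2·δz/z)² + (-1·δx/x)²) = √(0.00144 + 0.00740) = 0.0940, so δp = 0.0408.
Q = p − d: δQ = √(δp² + δd²) = √(0.00167 + 0.000141) = 0.0425
Q = 0.151, so δQ/Q = 0.0425/0.151 = 0.281.

28.1%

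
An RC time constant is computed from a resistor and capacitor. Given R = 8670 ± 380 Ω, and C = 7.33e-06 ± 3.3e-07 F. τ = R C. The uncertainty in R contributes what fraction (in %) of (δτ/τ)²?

(δτ/τ)² = (1·δR/R)² + (1·δC/C)²
  R term: (1×0.0438)² = 0.00192
  C term: (1×0.0450)² = 0.00203
Total = 0.00395. Share from R = 0.00192/0.00395 = 0.487.

48.7%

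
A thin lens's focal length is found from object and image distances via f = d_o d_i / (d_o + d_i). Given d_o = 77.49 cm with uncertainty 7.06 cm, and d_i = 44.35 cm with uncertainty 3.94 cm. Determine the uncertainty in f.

1.85 cm

∂f/∂d_o = (d_i/(d_o+d_i))² = 0.132;  ∂f/∂d_i = (d_o/(d_o+d_i))² = 0.404
δf = √((∂f/∂d_o · δd_o)² + (∂f/∂d_i · δd_i)²) = √(0.875 + 2.54) = 1.85 cm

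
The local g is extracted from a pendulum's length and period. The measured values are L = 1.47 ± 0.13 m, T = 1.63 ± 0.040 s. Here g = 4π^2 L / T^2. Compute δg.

g is a product of powers, so relative uncertainties combine in quadrature:
  (1·δL/L)² = (1×0.0884)² = 0.00782;  (-2·δT/T)² = (-2×0.0245)² = 0.00241
δg/g = √(0.0102) = 0.101
g = 21.8 m/s^2, so δg = 0.101 × 21.8 = 2.21 m/s^2.

2.21 m/s^2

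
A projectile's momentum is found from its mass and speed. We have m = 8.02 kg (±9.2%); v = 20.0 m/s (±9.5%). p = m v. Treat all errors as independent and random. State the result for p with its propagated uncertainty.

Products/powers → add relative errors in quadrature, weighted by exponent:
  (1·δm/m)² = (1×0.0920)² = 0.00846;  (1·δv/v)² = (1×0.0950)² = 0.00903
δp/p = √(0.0175) = 0.132
p = 160 kg·m/s, so δp = 0.132 × 160 = 21.2 kg·m/s.

160 ± 21.2 kg·m/s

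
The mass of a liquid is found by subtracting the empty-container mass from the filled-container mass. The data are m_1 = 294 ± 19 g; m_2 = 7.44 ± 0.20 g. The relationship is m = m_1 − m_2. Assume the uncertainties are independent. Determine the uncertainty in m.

19.0 g

m is a linear combination, so absolute uncertainties add in quadrature:
  (δm_1)² = 361;  (δm_2)² = 0.0400
δm = √(361) = 19.0 g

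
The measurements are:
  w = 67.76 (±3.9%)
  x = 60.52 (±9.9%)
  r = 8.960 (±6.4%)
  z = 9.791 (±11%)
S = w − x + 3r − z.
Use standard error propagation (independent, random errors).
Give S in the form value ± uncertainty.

Absolute uncertainties add in quadrature for a linear combination:
  (δw)² = 6.98;  (δx)² = 35.9;  (3·δr)² = 2.96;  (δz)² = 1.16
δS = √(47.0) = 6.86
S = 24.33.

24.33 ± 6.86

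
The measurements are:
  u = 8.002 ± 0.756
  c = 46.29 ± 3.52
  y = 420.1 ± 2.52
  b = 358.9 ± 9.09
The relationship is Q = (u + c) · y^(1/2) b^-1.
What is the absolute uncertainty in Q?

0.220

Let w = u + c = 54.29. δw = √(δu² + δc²) = √(0.572 + 12.4) = 3.60, so δw/w = 0.0663.
Q is then a monomial in w, y, b:
δQ/Q = √((δw/w)² + (½·δy/y)² + (-1·δb/b)²) = √(0.00440 + 9e-06 + 0.000641) = 0.0710
Q = 3.101, so δQ = 0.0710 × 3.101 = 0.220.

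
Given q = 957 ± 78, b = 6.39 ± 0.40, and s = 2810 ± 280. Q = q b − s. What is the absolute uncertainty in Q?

Let p = q·b = 6120. δp/p = √((1·δq/q)² + (1·δb/b)²) = √(0.00664 + 0.00392) = 0.103, so δp = 628.
Q = p − s: δQ = √(δp² + δs²) = √(3.95e+05 + 78400) = 688

688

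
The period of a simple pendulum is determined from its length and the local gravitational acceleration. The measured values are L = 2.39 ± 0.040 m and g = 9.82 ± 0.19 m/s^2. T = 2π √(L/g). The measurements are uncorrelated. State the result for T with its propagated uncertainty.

3.10 ± 0.0396 s

Since T is a product/quotient, work with relative uncertainties:
  (½·δL/L)² = (0.5×0.0167)² = 7e-05;  (−½·δg/g)² = (-0.5×0.0193)² = 9.36e-05
δT/T = √(0.000164) = 0.0128
T = 3.10 s, so δT = 0.0128 × 3.10 = 0.0396 s.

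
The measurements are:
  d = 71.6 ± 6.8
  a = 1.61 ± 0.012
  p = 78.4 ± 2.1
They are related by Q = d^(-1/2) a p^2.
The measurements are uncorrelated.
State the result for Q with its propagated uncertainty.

1170 ± 84.2

For a monomial Q ∝ d^(-1/2), a, p^2, fractional errors add in quadrature:
  (−½·δd/d)² = (-0.5×0.0950)² = 0.00225;  (1·δa/a)² = (1×0.00745)² = 5.56e-05;  (2·δp/p)² = (2×0.0268)² = 0.00287
δQ/Q = √(0.00518) = 0.0720
Q = 1170, so δQ = 0.0720 × 1170 = 84.2.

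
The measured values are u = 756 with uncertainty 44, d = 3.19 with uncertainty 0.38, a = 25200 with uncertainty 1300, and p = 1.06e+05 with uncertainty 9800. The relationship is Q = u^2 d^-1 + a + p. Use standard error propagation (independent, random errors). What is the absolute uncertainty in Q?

31400

Let w = u^2·d^-1 = 1.79e+05. δw/w = √((2·δu/u)² + (-1·δd/d)²) = √(0.0135 + 0.0142) = 0.167, so δw = 29800.
Q = w + a + p: δQ = √(δw² + δa² + δp²) = √(8.9e+08 + 1.69e+06 + 9.6e+07) = 31400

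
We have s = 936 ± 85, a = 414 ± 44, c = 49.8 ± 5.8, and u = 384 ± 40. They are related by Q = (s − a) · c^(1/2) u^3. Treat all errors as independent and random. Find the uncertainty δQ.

Let w = s − a = 522. δw = √(δs² + δa²) = √(7220 + 1940) = 95.7, so δw/w = 0.183.
Q is then a monomial in w, c, u:
δQ/Q = √((δw/w)² + (½·δc/c)² + (3·δu/u)²) = √(0.0336 + 0.00339 + 0.0977) = 0.367
Q = 2.09e+11, so δQ = 0.367 × 2.09e+11 = 7.65e+10.

7.65e+10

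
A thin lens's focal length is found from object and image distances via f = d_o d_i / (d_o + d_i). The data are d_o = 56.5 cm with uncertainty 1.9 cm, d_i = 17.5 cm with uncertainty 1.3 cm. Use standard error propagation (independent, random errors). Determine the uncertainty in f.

0.765 cm

∂f/∂d_o = (d_i/(d_o+d_i))² = 0.0559;  ∂f/∂d_i = (d_o/(d_o+d_i))² = 0.583
δf = √((∂f/∂d_o · δd_o)² + (∂f/∂d_i · δd_i)²) = √(0.0113 + 0.574) = 0.765 cm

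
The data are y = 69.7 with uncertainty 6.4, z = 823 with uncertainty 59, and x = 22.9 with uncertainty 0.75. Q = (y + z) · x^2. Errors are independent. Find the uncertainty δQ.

Let u = y + z = 893. δu = √(δy² + δz²) = √(41.0 + 3480) = 59.3, so δu/u = 0.0665.
Q is then a monomial in u, x:
δQ/Q = √((δu/u)² + (2·δx/x)²) = √(0.00442 + 0.00429) = 0.0933
Q = 4.68e+05, so δQ = 0.0933 × 4.68e+05 = 43700.

43700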